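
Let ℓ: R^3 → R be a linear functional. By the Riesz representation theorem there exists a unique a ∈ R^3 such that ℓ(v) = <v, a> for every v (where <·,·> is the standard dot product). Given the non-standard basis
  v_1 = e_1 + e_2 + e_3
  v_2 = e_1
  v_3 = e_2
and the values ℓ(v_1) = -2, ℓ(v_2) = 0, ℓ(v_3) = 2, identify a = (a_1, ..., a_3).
a = (0, 2, -4)

Write a = (a_1, ..., a_3) in the standard basis. For each basis vector v_i, ℓ(v_i) = <v_i, a> is a linear equation in the a_j's. Collect the n equations into a matrix system V a = ℓ, where row i of V is v_i (expressed in the standard basis). Since V is invertible (lower-triangular with 1s on the diagonal, up to permutation), solve by back-substitution:
  V =
[[1, 1, 1],
 [1, 0, 0],
 [0, 1, 0]]
  V a = (-2, 0, 2)
Solving gives a = (0, 2, -4).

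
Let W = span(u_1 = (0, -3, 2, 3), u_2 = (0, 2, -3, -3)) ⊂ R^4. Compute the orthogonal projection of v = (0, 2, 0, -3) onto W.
proj_W(v) = (0, 113/43, -27/43, -84/43)

Set up U = [u_1 | ... | u_2] ∈ R^(4×2). The projector onto W = col(U) is P = U (U^T U)^(-1) U^T.
Compute U^T U =
  [22, -21]
  [-21, 22],
and U^T v = (-15, 13).
Solve U^T U · c = U^T v for the coefficients: c = (-57/43, -29/43). The projection is proj_W(v) = U c.
Check: (v - proj_W(v)) · u_1 = 0  (should be 0).
Check: (v - proj_W(v)) · u_2 = 0  (should be 0).
Result: proj_W(v) = (0, 113/43, -27/43, -84/43).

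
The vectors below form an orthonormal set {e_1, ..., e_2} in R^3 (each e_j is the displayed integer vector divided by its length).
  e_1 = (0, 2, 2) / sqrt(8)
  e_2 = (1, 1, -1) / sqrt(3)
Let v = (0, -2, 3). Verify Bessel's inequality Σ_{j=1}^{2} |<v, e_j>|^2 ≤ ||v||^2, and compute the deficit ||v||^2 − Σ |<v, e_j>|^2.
Σ |<v, e_j>|^2 = 53/6; ||v||^2 = 13; deficit = 25/6

Write each e_j = u_j / sqrt(<u_j, u_j>) where u_j is the displayed integer vector. Then <v, e_j> = <v, u_j> / sqrt(<u_j, u_j>), so |<v, e_j>|^2 = <v, u_j>^2 / <u_j, u_j>.
Coefficients: <v, e_1> = 2/sqrt(8), <v, e_2> = -5/sqrt(3).
Square and sum: Σ |<v, e_j>|^2 = 53/6.
Compute ||v||^2 = v·v = 13.
Deficit = 13 − 53/6 = 25/6 ≥ 0, confirming Bessel's inequality. (The deficit equals ||v − Σ <v,e_j> e_j||^2, the squared distance from v to span{e_j}.)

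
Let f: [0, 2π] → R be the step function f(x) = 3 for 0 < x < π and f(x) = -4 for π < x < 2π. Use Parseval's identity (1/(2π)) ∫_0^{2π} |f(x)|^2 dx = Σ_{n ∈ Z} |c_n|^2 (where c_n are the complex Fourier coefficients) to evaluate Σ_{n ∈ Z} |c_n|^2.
Σ |c_n|^2 = 25/2

Parseval equates the L^2 energy of f (normalised by 1/(2π)) with the ℓ^2 sum of its Fourier coefficients: (1/(2π)) ∫_0^{2π} |f|^2 = Σ |c_n|^2.
Compute the left side: (1/(2π)) [∫_0^π 3^2 dx + ∫_π^{2π} (-4)^2 dx] = (1/(2π)) · (9π + 16π) = (9 + 16)/2 = 25/2.
So Σ_{n ∈ Z} |c_n|^2 = 25/2.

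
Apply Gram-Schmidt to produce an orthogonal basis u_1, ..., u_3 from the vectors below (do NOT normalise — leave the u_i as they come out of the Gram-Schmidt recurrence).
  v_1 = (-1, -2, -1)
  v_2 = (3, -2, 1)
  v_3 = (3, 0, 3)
Orthogonal basis:
  u_1 = (-1, -2, -1)
  u_2 = (3, -2, 1)
  u_3 = (-4/7, -2/7, 8/7)

Apply the Gram-Schmidt recurrence
  u_1 = v_1
  u_i = v_i − Σ_{j<i} ((v_i · u_j) / (u_j · u_j)) · u_j.

Step by step this gives:
  u_1 = (-1, -2, -1)
  u_2 = (3, -2, 1)
  u_3 = (-4/7, -2/7, 8/7)

Orthogonality check:
  u_2 · u_1 = 0 (should be 0)
  u_3 · u_1 = 0 (should be 0)
  u_3 · u_2 = 0 (should be 0)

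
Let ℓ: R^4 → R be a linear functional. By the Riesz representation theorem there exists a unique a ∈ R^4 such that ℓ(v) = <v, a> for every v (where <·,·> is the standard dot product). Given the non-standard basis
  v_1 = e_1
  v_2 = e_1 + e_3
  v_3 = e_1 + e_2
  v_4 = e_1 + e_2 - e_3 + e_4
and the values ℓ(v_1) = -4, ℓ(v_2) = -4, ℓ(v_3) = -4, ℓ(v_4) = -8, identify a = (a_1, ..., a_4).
a = (-4, 0, 0, -4)

Write a = (a_1, ..., a_4) in the standard basis. For each basis vector v_i, ℓ(v_i) = <v_i, a> is a linear equation in the a_j's. Collect the n equations into a matrix system V a = ℓ, where row i of V is v_i (expressed in the standard basis). Since V is invertible (lower-triangular with 1s on the diagonal, up to permutation), solve by back-substitution:
  V =
[[1, 0, 0, 0],
 [1, 0, 1, 0],
 [1, 1, 0, 0],
 [1, 1, -1, 1]]
  V a = (-4, -4, -4, -8)
Solving gives a = (-4, 0, 0, -4).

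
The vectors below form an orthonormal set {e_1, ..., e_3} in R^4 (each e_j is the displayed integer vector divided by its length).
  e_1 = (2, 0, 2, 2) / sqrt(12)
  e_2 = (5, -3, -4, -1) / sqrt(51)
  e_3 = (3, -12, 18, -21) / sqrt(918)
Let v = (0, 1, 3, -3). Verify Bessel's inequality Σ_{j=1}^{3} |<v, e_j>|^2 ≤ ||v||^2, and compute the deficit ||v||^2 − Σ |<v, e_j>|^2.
Σ |<v, e_j>|^2 = 89/6; ||v||^2 = 19; deficit = 25/6

Write each e_j = u_j / sqrt(<u_j, u_j>) where u_j is the displayed integer vector. Then <v, e_j> = <v, u_j> / sqrt(<u_j, u_j>), so |<v, e_j>|^2 = <v, u_j>^2 / <u_j, u_j>.
Coefficients: <v, e_1> = 0/sqrt(12), <v, e_2> = -12/sqrt(51), <v, e_3> = 105/sqrt(918).
Square and sum: Σ |<v, e_j>|^2 = 89/6.
Compute ||v||^2 = v·v = 19.
Deficit = 19 − 89/6 = 25/6 ≥ 0, confirming Bessel's inequality. (The deficit equals ||v − Σ <v,e_j> e_j||^2, the squared distance from v to span{e_j}.)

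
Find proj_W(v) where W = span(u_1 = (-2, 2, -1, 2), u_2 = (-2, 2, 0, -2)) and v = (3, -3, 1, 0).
proj_W(v) = (106/35, -106/35, 27/35, -2/35)

Set up U = [u_1 | ... | u_2] ∈ R^(4×2). The projector onto W = col(U) is P = U (U^T U)^(-1) U^T.
Compute U^T U =
  [13, 4]
  [4, 12],
and U^T v = (-13, -12).
Solve U^T U · c = U^T v for the coefficients: c = (-27/35, -26/35). The projection is proj_W(v) = U c.
Check: (v - proj_W(v)) · u_1 = 0  (should be 0).
Check: (v - proj_W(v)) · u_2 = 0  (should be 0).
Result: proj_W(v) = (106/35, -106/35, 27/35, -2/35).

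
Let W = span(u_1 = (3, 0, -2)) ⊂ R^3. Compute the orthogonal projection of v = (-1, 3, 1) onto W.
proj_W(v) = (-15/13, 0, 10/13)

Set up U = [u_1 | ... | u_1] ∈ R^(3×1). The projector onto W = col(U) is P = U (U^T U)^(-1) U^T.
Compute U^T U =
  [13],
and U^T v = (-5).
Solve U^T U · c = U^T v for the coefficients: c = (-5/13). The projection is proj_W(v) = U c.
Check: (v - proj_W(v)) · u_1 = 0  (should be 0).
Result: proj_W(v) = (-15/13, 0, 10/13).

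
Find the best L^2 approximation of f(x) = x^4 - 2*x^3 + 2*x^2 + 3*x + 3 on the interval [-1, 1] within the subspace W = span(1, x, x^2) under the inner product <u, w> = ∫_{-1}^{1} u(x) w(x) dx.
g(x) = 20*x^2/7 + 9*x/5 + 102/35

The best approximation g ∈ W is the orthogonal projection of f onto W. Writing g = a_0 + a_1 x + a_2 x^2, the coefficients solve the normal equations G · a = b where
  G_{ij} = <φ_i, φ_j> and b_i = <f, φ_i>, with φ_0 = 1, φ_1 = x, φ_2 = x^2.
G =
  [2, 0, 2/3]
  [0, 2/3, 0]
  [2/3, 0, 2/5],
b = (116/15, 6/5, 108/35).
Solving gives a_0 = 102/35, a_1 = 9/5, a_2 = 20/7, so
  g(x) = 20*x^2/7 + 9*x/5 + 102/35.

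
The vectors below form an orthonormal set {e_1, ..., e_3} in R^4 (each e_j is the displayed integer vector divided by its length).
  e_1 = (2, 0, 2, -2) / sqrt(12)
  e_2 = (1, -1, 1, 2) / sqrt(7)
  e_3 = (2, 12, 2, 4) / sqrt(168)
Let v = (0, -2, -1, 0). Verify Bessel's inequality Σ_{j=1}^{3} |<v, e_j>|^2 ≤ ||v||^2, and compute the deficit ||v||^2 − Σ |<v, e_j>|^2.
Σ |<v, e_j>|^2 = 9/2; ||v||^2 = 5; deficit = 1/2

Write each e_j = u_j / sqrt(<u_j, u_j>) where u_j is the displayed integer vector. Then <v, e_j> = <v, u_j> / sqrt(<u_j, u_j>), so |<v, e_j>|^2 = <v, u_j>^2 / <u_j, u_j>.
Coefficients: <v, e_1> = -2/sqrt(12), <v, e_2> = 1/sqrt(7), <v, e_3> = -26/sqrt(168).
Square and sum: Σ |<v, e_j>|^2 = 9/2.
Compute ||v||^2 = v·v = 5.
Deficit = 5 − 9/2 = 1/2 ≥ 0, confirming Bessel's inequality. (The deficit equals ||v − Σ <v,e_j> e_j||^2, the squared distance from v to span{e_j}.)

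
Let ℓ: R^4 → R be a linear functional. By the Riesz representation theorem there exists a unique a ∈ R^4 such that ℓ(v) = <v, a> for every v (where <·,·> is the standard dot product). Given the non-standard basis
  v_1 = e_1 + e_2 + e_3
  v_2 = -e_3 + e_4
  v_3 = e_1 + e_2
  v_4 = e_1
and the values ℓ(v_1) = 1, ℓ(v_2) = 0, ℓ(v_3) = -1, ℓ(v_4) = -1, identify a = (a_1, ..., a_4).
a = (-1, 0, 2, 2)

Write a = (a_1, ..., a_4) in the standard basis. For each basis vector v_i, ℓ(v_i) = <v_i, a> is a linear equation in the a_j's. Collect the n equations into a matrix system V a = ℓ, where row i of V is v_i (expressed in the standard basis). Since V is invertible (lower-triangular with 1s on the diagonal, up to permutation), solve by back-substitution:
  V =
[[1, 1, 1, 0],
 [0, 0, -1, 1],
 [1, 1, 0, 0],
 [1, 0, 0, 0]]
  V a = (1, 0, -1, -1)
Solving gives a = (-1, 0, 2, 2).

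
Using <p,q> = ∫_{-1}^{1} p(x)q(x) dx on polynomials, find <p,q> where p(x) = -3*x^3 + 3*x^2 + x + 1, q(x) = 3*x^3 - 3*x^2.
<p,q> = -244/35

Expand the product: p(x)·q(x) = -9*x^6 + 18*x^5 - 6*x^4 - 3*x^2.
∫_{-1}^{1} of each monomial x^k gives [2/(k+1) if k even, 0 if k odd]. Integrating term-by-term (or equivalently evaluating the antiderivative F(x) = -9*x^7/7 + 3*x^6 - 6*x^5/5 - x^3 at the endpoints):
  F(1) − F(−1) = -17/35 − (227/35) = -244/35.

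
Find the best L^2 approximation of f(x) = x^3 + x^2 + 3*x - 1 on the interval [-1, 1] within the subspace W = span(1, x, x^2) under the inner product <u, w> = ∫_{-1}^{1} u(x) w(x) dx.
g(x) = x^2 + 18*x/5 - 1

The best approximation g ∈ W is the orthogonal projection of f onto W. Writing g = a_0 + a_1 x + a_2 x^2, the coefficients solve the normal equations G · a = b where
  G_{ij} = <φ_i, φ_j> and b_i = <f, φ_i>, with φ_0 = 1, φ_1 = x, φ_2 = x^2.
G =
  [2, 0, 2/3]
  [0, 2/3, 0]
  [2/3, 0, 2/5],
b = (-4/3, 12/5, -4/15).
Solving gives a_0 = -1, a_1 = 18/5, a_2 = 1, so
  g(x) = x^2 + 18*x/5 - 1.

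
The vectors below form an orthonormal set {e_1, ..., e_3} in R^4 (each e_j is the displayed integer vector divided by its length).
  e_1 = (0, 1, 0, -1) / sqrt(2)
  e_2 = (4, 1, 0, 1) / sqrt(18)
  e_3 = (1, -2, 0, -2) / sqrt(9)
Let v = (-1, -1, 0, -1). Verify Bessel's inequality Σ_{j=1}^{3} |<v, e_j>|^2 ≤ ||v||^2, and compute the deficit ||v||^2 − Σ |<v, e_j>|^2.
Σ |<v, e_j>|^2 = 3; ||v||^2 = 3; deficit = 0

Write each e_j = u_j / sqrt(<u_j, u_j>) where u_j is the displayed integer vector. Then <v, e_j> = <v, u_j> / sqrt(<u_j, u_j>), so |<v, e_j>|^2 = <v, u_j>^2 / <u_j, u_j>.
Coefficients: <v, e_1> = 0/sqrt(2), <v, e_2> = -6/sqrt(18), <v, e_3> = 3/sqrt(9).
Square and sum: Σ |<v, e_j>|^2 = 3.
Compute ||v||^2 = v·v = 3.
Deficit = 3 − 3 = 0 ≥ 0, confirming Bessel's inequality. (The deficit equals ||v − Σ <v,e_j> e_j||^2, the squared distance from v to span{e_j}.)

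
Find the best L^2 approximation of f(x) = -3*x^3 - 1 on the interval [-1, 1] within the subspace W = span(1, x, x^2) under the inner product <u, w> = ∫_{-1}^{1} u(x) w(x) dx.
g(x) = -9*x/5 - 1

The best approximation g ∈ W is the orthogonal projection of f onto W. Writing g = a_0 + a_1 x + a_2 x^2, the coefficients solve the normal equations G · a = b where
  G_{ij} = <φ_i, φ_j> and b_i = <f, φ_i>, with φ_0 = 1, φ_1 = x, φ_2 = x^2.
G =
  [2, 0, 2/3]
  [0, 2/3, 0]
  [2/3, 0, 2/5],
b = (-2, -6/5, -2/3).
Solving gives a_0 = -1, a_1 = -9/5, a_2 = 0, so
  g(x) = -9*x/5 - 1.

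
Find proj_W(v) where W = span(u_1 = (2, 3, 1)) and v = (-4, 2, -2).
proj_W(v) = (-4/7, -6/7, -2/7)

Set up U = [u_1 | ... | u_1] ∈ R^(3×1). The projector onto W = col(U) is P = U (U^T U)^(-1) U^T.
Compute U^T U =
  [14],
and U^T v = (-4).
Solve U^T U · c = U^T v for the coefficients: c = (-2/7). The projection is proj_W(v) = U c.
Check: (v - proj_W(v)) · u_1 = 0  (should be 0).
Result: proj_W(v) = (-4/7, -6/7, -2/7).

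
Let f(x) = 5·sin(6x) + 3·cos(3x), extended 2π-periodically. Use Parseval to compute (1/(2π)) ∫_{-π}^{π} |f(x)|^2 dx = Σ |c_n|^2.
Σ |c_n|^2 = 17

Expand |f|^2 and use orthogonality of {sin(nx), cos(mx)} on [-π, π]:
  ∫_{-π}^{π} sin(nx)^2 dx = π, ∫ cos(mx)^2 dx = π, and cross terms integrate to 0.
So ∫_{-π}^{π} f(x)^2 dx = 5^2 · π + 3^2 · π = (25 + 9)π.
Divide by 2π: (25 + 9)/2 = 17.
By Parseval, this equals Σ |c_n|^2.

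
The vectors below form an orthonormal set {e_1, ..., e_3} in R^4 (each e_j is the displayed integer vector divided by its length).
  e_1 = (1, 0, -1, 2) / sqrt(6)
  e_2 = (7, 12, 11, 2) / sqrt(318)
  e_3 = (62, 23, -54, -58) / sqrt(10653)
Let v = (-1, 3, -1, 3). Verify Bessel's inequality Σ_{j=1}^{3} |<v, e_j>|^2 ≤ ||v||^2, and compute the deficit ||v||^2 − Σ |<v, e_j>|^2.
Σ |<v, e_j>|^2 = 1811/201; ||v||^2 = 20; deficit = 2209/201

Write each e_j = u_j / sqrt(<u_j, u_j>) where u_j is the displayed integer vector. Then <v, e_j> = <v, u_j> / sqrt(<u_j, u_j>), so |<v, e_j>|^2 = <v, u_j>^2 / <u_j, u_j>.
Coefficients: <v, e_1> = 6/sqrt(6), <v, e_2> = 24/sqrt(318), <v, e_3> = -113/sqrt(10653).
Square and sum: Σ |<v, e_j>|^2 = 1811/201.
Compute ||v||^2 = v·v = 20.
Deficit = 20 − 1811/201 = 2209/201 ≥ 0, confirming Bessel's inequality. (The deficit equals ||v − Σ <v,e_j> e_j||^2, the squared distance from v to span{e_j}.)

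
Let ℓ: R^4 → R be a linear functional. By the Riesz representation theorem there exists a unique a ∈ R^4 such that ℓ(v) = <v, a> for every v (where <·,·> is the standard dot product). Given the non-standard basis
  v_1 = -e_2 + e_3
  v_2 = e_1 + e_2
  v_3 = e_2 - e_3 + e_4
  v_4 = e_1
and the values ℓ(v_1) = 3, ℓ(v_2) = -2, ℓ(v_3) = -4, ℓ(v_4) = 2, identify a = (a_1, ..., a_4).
a = (2, -4, -1, -1)

Write a = (a_1, ..., a_4) in the standard basis. For each basis vector v_i, ℓ(v_i) = <v_i, a> is a linear equation in the a_j's. Collect the n equations into a matrix system V a = ℓ, where row i of V is v_i (expressed in the standard basis). Since V is invertible (lower-triangular with 1s on the diagonal, up to permutation), solve by back-substitution:
  V =
[[0, -1, 1, 0],
 [1, 1, 0, 0],
 [0, 1, -1, 1],
 [1, 0, 0, 0]]
  V a = (3, -2, -4, 2)
Solving gives a = (2, -4, -1, -1).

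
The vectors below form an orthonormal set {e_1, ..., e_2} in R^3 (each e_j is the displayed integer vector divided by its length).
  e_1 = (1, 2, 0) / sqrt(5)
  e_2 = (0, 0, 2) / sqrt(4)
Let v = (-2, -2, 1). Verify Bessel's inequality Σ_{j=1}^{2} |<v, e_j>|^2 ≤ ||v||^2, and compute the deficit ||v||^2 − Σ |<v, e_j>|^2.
Σ |<v, e_j>|^2 = 41/5; ||v||^2 = 9; deficit = 4/5

Write each e_j = u_j / sqrt(<u_j, u_j>) where u_j is the displayed integer vector. Then <v, e_j> = <v, u_j> / sqrt(<u_j, u_j>), so |<v, e_j>|^2 = <v, u_j>^2 / <u_j, u_j>.
Coefficients: <v, e_1> = -6/sqrt(5), <v, e_2> = 2/sqrt(4).
Square and sum: Σ |<v, e_j>|^2 = 41/5.
Compute ||v||^2 = v·v = 9.
Deficit = 9 − 41/5 = 4/5 ≥ 0, confirming Bessel's inequality. (The deficit equals ||v − Σ <v,e_j> e_j||^2, the squared distance from v to span{e_j}.)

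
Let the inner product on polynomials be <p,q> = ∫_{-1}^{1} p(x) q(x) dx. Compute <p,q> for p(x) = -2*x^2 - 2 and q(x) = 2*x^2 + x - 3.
<p,q> = 176/15

Expand the product: p(x)·q(x) = -4*x^4 - 2*x^3 + 2*x^2 - 2*x + 6.
∫_{-1}^{1} of each monomial x^k gives [2/(k+1) if k even, 0 if k odd]. Integrating term-by-term (or equivalently evaluating the antiderivative F(x) = -4*x^5/5 - x^4/2 + 2*x^3/3 - x^2 + 6*x at the endpoints):
  F(1) − F(−1) = 131/30 − (-221/30) = 176/15.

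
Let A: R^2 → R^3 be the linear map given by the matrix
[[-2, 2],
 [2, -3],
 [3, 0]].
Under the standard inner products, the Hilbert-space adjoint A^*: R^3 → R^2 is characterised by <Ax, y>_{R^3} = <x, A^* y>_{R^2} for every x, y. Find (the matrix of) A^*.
A^* = A^T =
[[-2, 2, 3],
 [2, -3, 0]]

For real matrices with standard dot products, the defining identity <Ax, y> = <x, A^* y> gives (Ax)^T y = x^T (A^*) y, i.e. x^T A^T y = x^T (A^*) y. Since this holds for all x, y, we must have A^* = A^T. Therefore
A^* =
[[-2, 2, 3],
 [2, -3, 0]].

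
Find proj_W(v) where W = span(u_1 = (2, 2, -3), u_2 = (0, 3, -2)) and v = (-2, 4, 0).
proj_W(v) = (-184/77, 284/77, -36/77)

Set up U = [u_1 | ... | u_2] ∈ R^(3×2). The projector onto W = col(U) is P = U (U^T U)^(-1) U^T.
Compute U^T U =
  [17, 12]
  [12, 13],
and U^T v = (4, 12).
Solve U^T U · c = U^T v for the coefficients: c = (-92/77, 156/77). The projection is proj_W(v) = U c.
Check: (v - proj_W(v)) · u_1 = 0  (should be 0).
Check: (v - proj_W(v)) · u_2 = 0  (should be 0).
Result: proj_W(v) = (-184/77, 284/77, -36/77).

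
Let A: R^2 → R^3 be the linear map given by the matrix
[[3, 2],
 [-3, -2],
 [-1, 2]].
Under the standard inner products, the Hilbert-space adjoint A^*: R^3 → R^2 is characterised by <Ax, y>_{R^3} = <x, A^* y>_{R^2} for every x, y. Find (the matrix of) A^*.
A^* = A^T =
[[3, -3, -1],
 [2, -2, 2]]

For real matrices with standard dot products, the defining identity <Ax, y> = <x, A^* y> gives (Ax)^T y = x^T (A^*) y, i.e. x^T A^T y = x^T (A^*) y. Since this holds for all x, y, we must have A^* = A^T. Therefore
A^* =
[[3, -3, -1],
 [2, -2, 2]].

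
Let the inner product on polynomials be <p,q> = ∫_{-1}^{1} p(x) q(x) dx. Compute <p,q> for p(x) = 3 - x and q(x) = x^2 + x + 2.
<p,q> = 40/3

Expand the product: p(x)·q(x) = -x^3 + 2*x^2 + x + 6.
∫_{-1}^{1} of each monomial x^k gives [2/(k+1) if k even, 0 if k odd]. Integrating term-by-term (or equivalently evaluating the antiderivative F(x) = -x^4/4 + 2*x^3/3 + x^2/2 + 6*x at the endpoints):
  F(1) − F(−1) = 83/12 − (-77/12) = 40/3.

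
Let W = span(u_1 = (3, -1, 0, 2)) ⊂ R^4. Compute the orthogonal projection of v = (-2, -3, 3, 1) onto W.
proj_W(v) = (-3/14, 1/14, 0, -1/7)

Set up U = [u_1 | ... | u_1] ∈ R^(4×1). The projector onto W = col(U) is P = U (U^T U)^(-1) U^T.
Compute U^T U =
  [14],
and U^T v = (-1).
Solve U^T U · c = U^T v for the coefficients: c = (-1/14). The projection is proj_W(v) = U c.
Check: (v - proj_W(v)) · u_1 = 0  (should be 0).
Result: proj_W(v) = (-3/14, 1/14, 0, -1/7).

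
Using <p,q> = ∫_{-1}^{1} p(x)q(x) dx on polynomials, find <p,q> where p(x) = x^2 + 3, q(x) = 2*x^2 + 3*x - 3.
<p,q> = -76/5

Expand the product: p(x)·q(x) = 2*x^4 + 3*x^3 + 3*x^2 + 9*x - 9.
∫_{-1}^{1} of each monomial x^k gives [2/(k+1) if k even, 0 if k odd]. Integrating term-by-term (or equivalently evaluating the antiderivative F(x) = 2*x^5/5 + 3*x^4/4 + x^3 + 9*x^2/2 - 9*x at the endpoints):
  F(1) − F(−1) = -47/20 − (257/20) = -76/5.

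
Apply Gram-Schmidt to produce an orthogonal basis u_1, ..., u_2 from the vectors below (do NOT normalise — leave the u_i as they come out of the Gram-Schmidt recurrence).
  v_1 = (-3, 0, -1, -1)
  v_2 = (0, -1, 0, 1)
Orthogonal basis:
  u_1 = (-3, 0, -1, -1)
  u_2 = (-3/11, -1, -1/11, 10/11)

Apply the Gram-Schmidt recurrence
  u_1 = v_1
  u_i = v_i − Σ_{j<i} ((v_i · u_j) / (u_j · u_j)) · u_j.

Step by step this gives:
  u_1 = (-3, 0, -1, -1)
  u_2 = (-3/11, -1, -1/11, 10/11)

Orthogonality check:
  u_2 · u_1 = 0 (should be 0)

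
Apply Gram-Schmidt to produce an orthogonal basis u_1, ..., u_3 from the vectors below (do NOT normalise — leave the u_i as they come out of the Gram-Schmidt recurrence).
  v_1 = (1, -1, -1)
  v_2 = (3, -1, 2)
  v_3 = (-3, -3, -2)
Orthogonal basis:
  u_1 = (1, -1, -1)
  u_2 = (7/3, -1/3, 8/3)
  u_3 = (-30/19, -50/19, 20/19)

Apply the Gram-Schmidt recurrence
  u_1 = v_1
  u_i = v_i − Σ_{j<i} ((v_i · u_j) / (u_j · u_j)) · u_j.

Step by step this gives:
  u_1 = (1, -1, -1)
  u_2 = (7/3, -1/3, 8/3)
  u_3 = (-30/19, -50/19, 20/19)

Orthogonality check:
  u_2 · u_1 = 0 (should be 0)
  u_3 · u_1 = 0 (should be 0)
  u_3 · u_2 = 0 (should be 0)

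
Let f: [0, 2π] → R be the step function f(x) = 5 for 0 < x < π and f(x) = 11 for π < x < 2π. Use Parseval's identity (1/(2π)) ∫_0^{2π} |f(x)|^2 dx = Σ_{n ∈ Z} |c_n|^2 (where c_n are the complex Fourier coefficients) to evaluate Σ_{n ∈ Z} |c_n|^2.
Σ |c_n|^2 = 73

Parseval equates the L^2 energy of f (normalised by 1/(2π)) with the ℓ^2 sum of its Fourier coefficients: (1/(2π)) ∫_0^{2π} |f|^2 = Σ |c_n|^2.
Compute the left side: (1/(2π)) [∫_0^π 5^2 dx + ∫_π^{2π} 11^2 dx] = (1/(2π)) · (25π + 121π) = (25 + 121)/2 = 73.
So Σ_{n ∈ Z} |c_n|^2 = 73.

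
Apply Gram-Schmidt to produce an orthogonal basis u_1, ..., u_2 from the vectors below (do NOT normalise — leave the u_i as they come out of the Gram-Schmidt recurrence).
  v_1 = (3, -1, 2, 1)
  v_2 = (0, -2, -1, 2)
Orthogonal basis:
  u_1 = (3, -1, 2, 1)
  u_2 = (-2/5, -28/15, -19/15, 28/15)

Apply the Gram-Schmidt recurrence
  u_1 = v_1
  u_i = v_i − Σ_{j<i} ((v_i · u_j) / (u_j · u_j)) · u_j.

Step by step this gives:
  u_1 = (3, -1, 2, 1)
  u_2 = (-2/5, -28/15, -19/15, 28/15)

Orthogonality check:
  u_2 · u_1 = 0 (should be 0)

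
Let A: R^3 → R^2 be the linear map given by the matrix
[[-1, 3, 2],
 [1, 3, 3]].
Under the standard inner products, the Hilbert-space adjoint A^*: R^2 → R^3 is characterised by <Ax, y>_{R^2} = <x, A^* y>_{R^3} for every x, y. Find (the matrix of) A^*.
A^* = A^T =
[[-1, 1],
 [3, 3],
 [2, 3]]

For real matrices with standard dot products, the defining identity <Ax, y> = <x, A^* y> gives (Ax)^T y = x^T (A^*) y, i.e. x^T A^T y = x^T (A^*) y. Since this holds for all x, y, we must have A^* = A^T. Therefore
A^* =
[[-1, 1],
 [3, 3],
 [2, 3]].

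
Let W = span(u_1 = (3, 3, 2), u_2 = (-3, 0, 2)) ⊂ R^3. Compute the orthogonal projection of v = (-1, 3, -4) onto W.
proj_W(v) = (23/29, -17/29, -38/29)

Set up U = [u_1 | ... | u_2] ∈ R^(3×2). The projector onto W = col(U) is P = U (U^T U)^(-1) U^T.
Compute U^T U =
  [22, -5]
  [-5, 13],
and U^T v = (-2, -5).
Solve U^T U · c = U^T v for the coefficients: c = (-17/87, -40/87). The projection is proj_W(v) = U c.
Check: (v - proj_W(v)) · u_1 = 0  (should be 0).
Check: (v - proj_W(v)) · u_2 = 0  (should be 0).
Result: proj_W(v) = (23/29, -17/29, -38/29).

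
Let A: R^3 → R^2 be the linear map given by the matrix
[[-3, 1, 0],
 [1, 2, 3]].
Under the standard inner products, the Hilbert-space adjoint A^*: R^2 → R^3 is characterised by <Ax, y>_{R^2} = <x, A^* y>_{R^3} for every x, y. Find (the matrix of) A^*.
A^* = A^T =
[[-3, 1],
 [1, 2],
 [0, 3]]

For real matrices with standard dot products, the defining identity <Ax, y> = <x, A^* y> gives (Ax)^T y = x^T (A^*) y, i.e. x^T A^T y = x^T (A^*) y. Since this holds for all x, y, we must have A^* = A^T. Therefore
A^* =
[[-3, 1],
 [1, 2],
 [0, 3]].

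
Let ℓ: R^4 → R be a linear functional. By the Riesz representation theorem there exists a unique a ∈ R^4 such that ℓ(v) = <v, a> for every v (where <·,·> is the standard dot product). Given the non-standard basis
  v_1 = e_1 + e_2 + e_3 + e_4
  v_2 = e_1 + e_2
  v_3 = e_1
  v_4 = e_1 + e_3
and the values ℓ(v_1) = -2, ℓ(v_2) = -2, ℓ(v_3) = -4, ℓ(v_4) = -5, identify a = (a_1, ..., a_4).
a = (-4, 2, -1, 1)

Write a = (a_1, ..., a_4) in the standard basis. For each basis vector v_i, ℓ(v_i) = <v_i, a> is a linear equation in the a_j's. Collect the n equations into a matrix system V a = ℓ, where row i of V is v_i (expressed in the standard basis). Since V is invertible (lower-triangular with 1s on the diagonal, up to permutation), solve by back-substitution:
  V =
[[1, 1, 1, 1],
 [1, 1, 0, 0],
 [1, 0, 0, 0],
 [1, 0, 1, 0]]
  V a = (-2, -2, -4, -5)
Solving gives a = (-4, 2, -1, 1).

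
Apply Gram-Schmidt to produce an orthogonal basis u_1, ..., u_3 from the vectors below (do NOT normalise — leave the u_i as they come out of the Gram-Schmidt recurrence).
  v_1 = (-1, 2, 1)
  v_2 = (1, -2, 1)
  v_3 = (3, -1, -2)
Orthogonal basis:
  u_1 = (-1, 2, 1)
  u_2 = (1/3, -2/3, 5/3)
  u_3 = (2, 1, 0)

Apply the Gram-Schmidt recurrence
  u_1 = v_1
  u_i = v_i − Σ_{j<i} ((v_i · u_j) / (u_j · u_j)) · u_j.

Step by step this gives:
  u_1 = (-1, 2, 1)
  u_2 = (1/3, -2/3, 5/3)
  u_3 = (2, 1, 0)

Orthogonality check:
  u_2 · u_1 = 0 (should be 0)
  u_3 · u_1 = 0 (should be 0)
  u_3 · u_2 = 0 (should be 0)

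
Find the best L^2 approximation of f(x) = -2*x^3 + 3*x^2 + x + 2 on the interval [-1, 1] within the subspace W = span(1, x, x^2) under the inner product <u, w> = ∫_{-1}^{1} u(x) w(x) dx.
g(x) = 3*x^2 - x/5 + 2

The best approximation g ∈ W is the orthogonal projection of f onto W. Writing g = a_0 + a_1 x + a_2 x^2, the coefficients solve the normal equations G · a = b where
  G_{ij} = <φ_i, φ_j> and b_i = <f, φ_i>, with φ_0 = 1, φ_1 = x, φ_2 = x^2.
G =
  [2, 0, 2/3]
  [0, 2/3, 0]
  [2/3, 0, 2/5],
b = (6, -2/15, 38/15).
Solving gives a_0 = 2, a_1 = -1/5, a_2 = 3, so
  g(x) = 3*x^2 - x/5 + 2.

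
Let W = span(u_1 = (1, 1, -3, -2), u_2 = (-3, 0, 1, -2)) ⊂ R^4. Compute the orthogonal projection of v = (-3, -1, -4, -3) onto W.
proj_W(v) = (-361/206, 109/103, -461/206, -411/103)

Set up U = [u_1 | ... | u_2] ∈ R^(4×2). The projector onto W = col(U) is P = U (U^T U)^(-1) U^T.
Compute U^T U =
  [15, -2]
  [-2, 14],
and U^T v = (14, 11).
Solve U^T U · c = U^T v for the coefficients: c = (109/103, 193/206). The projection is proj_W(v) = U c.
Check: (v - proj_W(v)) · u_1 = 0  (should be 0).
Check: (v - proj_W(v)) · u_2 = 0  (should be 0).
Result: proj_W(v) = (-361/206, 109/103, -461/206, -411/103).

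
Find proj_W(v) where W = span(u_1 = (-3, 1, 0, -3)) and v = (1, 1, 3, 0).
proj_W(v) = (6/19, -2/19, 0, 6/19)

Set up U = [u_1 | ... | u_1] ∈ R^(4×1). The projector onto W = col(U) is P = U (U^T U)^(-1) U^T.
Compute U^T U =
  [19],
and U^T v = (-2).
Solve U^T U · c = U^T v for the coefficients: c = (-2/19). The projection is proj_W(v) = U c.
Check: (v - proj_W(v)) · u_1 = 0  (should be 0).
Result: proj_W(v) = (6/19, -2/19, 0, 6/19).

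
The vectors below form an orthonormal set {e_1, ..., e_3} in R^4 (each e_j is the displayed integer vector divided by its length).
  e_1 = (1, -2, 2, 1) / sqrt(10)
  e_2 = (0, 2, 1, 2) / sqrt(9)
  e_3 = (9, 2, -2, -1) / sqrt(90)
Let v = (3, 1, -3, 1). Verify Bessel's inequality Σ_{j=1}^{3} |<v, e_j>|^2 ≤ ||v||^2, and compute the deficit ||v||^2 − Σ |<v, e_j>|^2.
Σ |<v, e_j>|^2 = 131/9; ||v||^2 = 20; deficit = 49/9

Write each e_j = u_j / sqrt(<u_j, u_j>) where u_j is the displayed integer vector. Then <v, e_j> = <v, u_j> / sqrt(<u_j, u_j>), so |<v, e_j>|^2 = <v, u_j>^2 / <u_j, u_j>.
Coefficients: <v, e_1> = -4/sqrt(10), <v, e_2> = 1/sqrt(9), <v, e_3> = 34/sqrt(90).
Square and sum: Σ |<v, e_j>|^2 = 131/9.
Compute ||v||^2 = v·v = 20.
Deficit = 20 − 131/9 = 49/9 ≥ 0, confirming Bessel's inequality. (The deficit equals ||v − Σ <v,e_j> e_j||^2, the squared distance from v to span{e_j}.)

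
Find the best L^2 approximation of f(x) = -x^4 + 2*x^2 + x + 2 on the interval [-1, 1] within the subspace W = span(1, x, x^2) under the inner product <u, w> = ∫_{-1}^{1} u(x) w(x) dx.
g(x) = 8*x^2/7 + x + 73/35

The best approximation g ∈ W is the orthogonal projection of f onto W. Writing g = a_0 + a_1 x + a_2 x^2, the coefficients solve the normal equations G · a = b where
  G_{ij} = <φ_i, φ_j> and b_i = <f, φ_i>, with φ_0 = 1, φ_1 = x, φ_2 = x^2.
G =
  [2, 0, 2/3]
  [0, 2/3, 0]
  [2/3, 0, 2/5],
b = (74/15, 2/3, 194/105).
Solving gives a_0 = 73/35, a_1 = 1, a_2 = 8/7, so
  g(x) = 8*x^2/7 + x + 73/35.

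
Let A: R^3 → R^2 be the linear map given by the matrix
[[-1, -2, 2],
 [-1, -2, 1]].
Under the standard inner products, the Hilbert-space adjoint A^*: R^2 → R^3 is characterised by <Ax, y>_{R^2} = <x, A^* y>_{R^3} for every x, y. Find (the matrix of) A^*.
A^* = A^T =
[[-1, -1],
 [-2, -2],
 [2, 1]]

For real matrices with standard dot products, the defining identity <Ax, y> = <x, A^* y> gives (Ax)^T y = x^T (A^*) y, i.e. x^T A^T y = x^T (A^*) y. Since this holds for all x, y, we must have A^* = A^T. Therefore
A^* =
[[-1, -1],
 [-2, -2],
 [2, 1]].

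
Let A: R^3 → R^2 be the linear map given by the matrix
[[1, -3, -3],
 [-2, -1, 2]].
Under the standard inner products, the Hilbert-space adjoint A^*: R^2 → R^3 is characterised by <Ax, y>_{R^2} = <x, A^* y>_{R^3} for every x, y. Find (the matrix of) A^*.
A^* = A^T =
[[1, -2],
 [-3, -1],
 [-3, 2]]

For real matrices with standard dot products, the defining identity <Ax, y> = <x, A^* y> gives (Ax)^T y = x^T (A^*) y, i.e. x^T A^T y = x^T (A^*) y. Since this holds for all x, y, we must have A^* = A^T. Therefore
A^* =
[[1, -2],
 [-3, -1],
 [-3, 2]].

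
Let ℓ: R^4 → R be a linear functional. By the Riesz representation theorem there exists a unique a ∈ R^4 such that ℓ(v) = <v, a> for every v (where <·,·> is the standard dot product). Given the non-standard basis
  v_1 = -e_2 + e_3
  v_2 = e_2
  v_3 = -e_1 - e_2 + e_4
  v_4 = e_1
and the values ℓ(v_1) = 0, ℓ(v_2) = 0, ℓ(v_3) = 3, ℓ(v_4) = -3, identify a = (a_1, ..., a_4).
a = (-3, 0, 0, 0)

Write a = (a_1, ..., a_4) in the standard basis. For each basis vector v_i, ℓ(v_i) = <v_i, a> is a linear equation in the a_j's. Collect the n equations into a matrix system V a = ℓ, where row i of V is v_i (expressed in the standard basis). Since V is invertible (lower-triangular with 1s on the diagonal, up to permutation), solve by back-substitution:
  V =
[[0, -1, 1, 0],
 [0, 1, 0, 0],
 [-1, -1, 0, 1],
 [1, 0, 0, 0]]
  V a = (0, 0, 3, -3)
Solving gives a = (-3, 0, 0, 0).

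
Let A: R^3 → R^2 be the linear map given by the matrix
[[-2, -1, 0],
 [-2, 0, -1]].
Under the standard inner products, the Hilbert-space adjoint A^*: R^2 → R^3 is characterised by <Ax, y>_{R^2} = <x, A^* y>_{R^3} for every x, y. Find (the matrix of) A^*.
A^* = A^T =
[[-2, -2],
 [-1, 0],
 [0, -1]]

For real matrices with standard dot products, the defining identity <Ax, y> = <x, A^* y> gives (Ax)^T y = x^T (A^*) y, i.e. x^T A^T y = x^T (A^*) y. Since this holds for all x, y, we must have A^* = A^T. Therefore
A^* =
[[-2, -2],
 [-1, 0],
 [0, -1]].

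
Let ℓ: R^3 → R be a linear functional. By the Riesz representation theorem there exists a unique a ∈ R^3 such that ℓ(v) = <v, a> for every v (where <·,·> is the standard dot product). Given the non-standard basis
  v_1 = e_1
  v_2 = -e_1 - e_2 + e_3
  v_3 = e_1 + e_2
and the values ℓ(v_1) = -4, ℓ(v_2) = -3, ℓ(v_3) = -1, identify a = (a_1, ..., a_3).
a = (-4, 3, -4)

Write a = (a_1, ..., a_3) in the standard basis. For each basis vector v_i, ℓ(v_i) = <v_i, a> is a linear equation in the a_j's. Collect the n equations into a matrix system V a = ℓ, where row i of V is v_i (expressed in the standard basis). Since V is invertible (lower-triangular with 1s on the diagonal, up to permutation), solve by back-substitution:
  V =
[[1, 0, 0],
 [-1, -1, 1],
 [1, 1, 0]]
  V a = (-4, -3, -1)
Solving gives a = (-4, 3, -4).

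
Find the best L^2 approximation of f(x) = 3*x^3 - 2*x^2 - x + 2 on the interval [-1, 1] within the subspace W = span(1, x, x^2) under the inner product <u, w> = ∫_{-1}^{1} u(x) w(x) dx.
g(x) = -2*x^2 + 4*x/5 + 2

The best approximation g ∈ W is the orthogonal projection of f onto W. Writing g = a_0 + a_1 x + a_2 x^2, the coefficients solve the normal equations G · a = b where
  G_{ij} = <φ_i, φ_j> and b_i = <f, φ_i>, with φ_0 = 1, φ_1 = x, φ_2 = x^2.
G =
  [2, 0, 2/3]
  [0, 2/3, 0]
  [2/3, 0, 2/5],
b = (8/3, 8/15, 8/15).
Solving gives a_0 = 2, a_1 = 4/5, a_2 = -2, so
  g(x) = -2*x^2 + 4*x/5 + 2.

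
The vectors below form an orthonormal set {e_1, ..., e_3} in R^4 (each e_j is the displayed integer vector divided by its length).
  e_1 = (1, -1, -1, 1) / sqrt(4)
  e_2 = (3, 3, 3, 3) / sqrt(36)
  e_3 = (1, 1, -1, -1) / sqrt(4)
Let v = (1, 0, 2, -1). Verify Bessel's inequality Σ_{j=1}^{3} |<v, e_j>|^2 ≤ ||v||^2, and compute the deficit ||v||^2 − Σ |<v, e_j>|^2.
Σ |<v, e_j>|^2 = 2; ||v||^2 = 6; deficit = 4

Write each e_j = u_j / sqrt(<u_j, u_j>) where u_j is the displayed integer vector. Then <v, e_j> = <v, u_j> / sqrt(<u_j, u_j>), so |<v, e_j>|^2 = <v, u_j>^2 / <u_j, u_j>.
Coefficients: <v, e_1> = -2/sqrt(4), <v, e_2> = 6/sqrt(36), <v, e_3> = 0/sqrt(4).
Square and sum: Σ |<v, e_j>|^2 = 2.
Compute ||v||^2 = v·v = 6.
Deficit = 6 − 2 = 4 ≥ 0, confirming Bessel's inequality. (The deficit equals ||v − Σ <v,e_j> e_j||^2, the squared distance from v to span{e_j}.)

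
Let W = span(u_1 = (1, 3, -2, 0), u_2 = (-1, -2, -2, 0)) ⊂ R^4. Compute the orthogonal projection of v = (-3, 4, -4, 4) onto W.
proj_W(v) = (23/39, 100/39, -170/39, 0)

Set up U = [u_1 | ... | u_2] ∈ R^(4×2). The projector onto W = col(U) is P = U (U^T U)^(-1) U^T.
Compute U^T U =
  [14, -3]
  [-3, 9],
and U^T v = (17, 3).
Solve U^T U · c = U^T v for the coefficients: c = (18/13, 31/39). The projection is proj_W(v) = U c.
Check: (v - proj_W(v)) · u_1 = 0  (should be 0).
Check: (v - proj_W(v)) · u_2 = 0  (should be 0).
Result: proj_W(v) = (23/39, 100/39, -170/39, 0).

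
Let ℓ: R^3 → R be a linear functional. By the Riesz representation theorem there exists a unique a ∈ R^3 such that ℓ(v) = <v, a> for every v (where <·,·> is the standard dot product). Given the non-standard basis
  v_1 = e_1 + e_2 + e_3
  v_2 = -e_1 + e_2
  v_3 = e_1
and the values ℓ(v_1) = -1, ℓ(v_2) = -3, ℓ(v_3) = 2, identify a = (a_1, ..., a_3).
a = (2, -1, -2)

Write a = (a_1, ..., a_3) in the standard basis. For each basis vector v_i, ℓ(v_i) = <v_i, a> is a linear equation in the a_j's. Collect the n equations into a matrix system V a = ℓ, where row i of V is v_i (expressed in the standard basis). Since V is invertible (lower-triangular with 1s on the diagonal, up to permutation), solve by back-substitution:
  V =
[[1, 1, 1],
 [-1, 1, 0],
 [1, 0, 0]]
  V a = (-1, -3, 2)
Solving gives a = (2, -1, -2).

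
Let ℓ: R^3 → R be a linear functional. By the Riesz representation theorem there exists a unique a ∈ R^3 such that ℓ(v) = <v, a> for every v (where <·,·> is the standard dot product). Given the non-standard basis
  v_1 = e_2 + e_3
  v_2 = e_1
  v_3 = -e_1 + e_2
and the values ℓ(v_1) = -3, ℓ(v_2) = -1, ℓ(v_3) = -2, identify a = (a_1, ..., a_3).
a = (-1, -3, 0)

Write a = (a_1, ..., a_3) in the standard basis. For each basis vector v_i, ℓ(v_i) = <v_i, a> is a linear equation in the a_j's. Collect the n equations into a matrix system V a = ℓ, where row i of V is v_i (expressed in the standard basis). Since V is invertible (lower-triangular with 1s on the diagonal, up to permutation), solve by back-substitution:
  V =
[[0, 1, 1],
 [1, 0, 0],
 [-1, 1, 0]]
  V a = (-3, -1, -2)
Solving gives a = (-1, -3, 0).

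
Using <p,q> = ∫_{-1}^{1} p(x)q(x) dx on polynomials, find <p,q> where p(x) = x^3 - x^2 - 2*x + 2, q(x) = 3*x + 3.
<p,q> = 36/5

Expand the product: p(x)·q(x) = 3*x^4 - 9*x^2 + 6.
∫_{-1}^{1} of each monomial x^k gives [2/(k+1) if k even, 0 if k odd]. Integrating term-by-term (or equivalently evaluating the antiderivative F(x) = 3*x^5/5 - 3*x^3 + 6*x at the endpoints):
  F(1) − F(−1) = 18/5 − (-18/5) = 36/5.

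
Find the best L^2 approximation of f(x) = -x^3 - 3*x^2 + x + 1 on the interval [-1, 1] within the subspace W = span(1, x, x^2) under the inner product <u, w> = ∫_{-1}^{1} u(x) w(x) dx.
g(x) = -3*x^2 + 2*x/5 + 1

The best approximation g ∈ W is the orthogonal projection of f onto W. Writing g = a_0 + a_1 x + a_2 x^2, the coefficients solve the normal equations G · a = b where
  G_{ij} = <φ_i, φ_j> and b_i = <f, φ_i>, with φ_0 = 1, φ_1 = x, φ_2 = x^2.
G =
  [2, 0, 2/3]
  [0, 2/3, 0]
  [2/3, 0, 2/5],
b = (0, 4/15, -8/15).
Solving gives a_0 = 1, a_1 = 2/5, a_2 = -3, so
  g(x) = -3*x^2 + 2*x/5 + 1.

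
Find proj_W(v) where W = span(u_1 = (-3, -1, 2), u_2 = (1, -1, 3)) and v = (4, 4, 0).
proj_W(v) = (296/69, 56/69, -80/69)

Set up U = [u_1 | ... | u_2] ∈ R^(3×2). The projector onto W = col(U) is P = U (U^T U)^(-1) U^T.
Compute U^T U =
  [14, 4]
  [4, 11],
and U^T v = (-16, 0).
Solve U^T U · c = U^T v for the coefficients: c = (-88/69, 32/69). The projection is proj_W(v) = U c.
Check: (v - proj_W(v)) · u_1 = 0  (should be 0).
Check: (v - proj_W(v)) · u_2 = 0  (should be 0).
Result: proj_W(v) = (296/69, 56/69, -80/69).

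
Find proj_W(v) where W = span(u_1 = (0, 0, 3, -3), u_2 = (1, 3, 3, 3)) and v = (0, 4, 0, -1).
proj_W(v) = (9/28, 27/28, 41/28, 13/28)

Set up U = [u_1 | ... | u_2] ∈ R^(4×2). The projector onto W = col(U) is P = U (U^T U)^(-1) U^T.
Compute U^T U =
  [18, 0]
  [0, 28],
and U^T v = (3, 9).
Solve U^T U · c = U^T v for the coefficients: c = (1/6, 9/28). The projection is proj_W(v) = U c.
Check: (v - proj_W(v)) · u_1 = 0  (should be 0).
Check: (v - proj_W(v)) · u_2 = 0  (should be 0).
Result: proj_W(v) = (9/28, 27/28, 41/28, 13/28).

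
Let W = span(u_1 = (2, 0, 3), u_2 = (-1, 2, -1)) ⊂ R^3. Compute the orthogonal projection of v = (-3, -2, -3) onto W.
proj_W(v) = (-111/53, -98/53, -191/53)

Set up U = [u_1 | ... | u_2] ∈ R^(3×2). The projector onto W = col(U) is P = U (U^T U)^(-1) U^T.
Compute U^T U =
  [13, -5]
  [-5, 6],
and U^T v = (-15, 2).
Solve U^T U · c = U^T v for the coefficients: c = (-80/53, -49/53). The projection is proj_W(v) = U c.
Check: (v - proj_W(v)) · u_1 = 0  (should be 0).
Check: (v - proj_W(v)) · u_2 = 0  (should be 0).
Result: proj_W(v) = (-111/53, -98/53, -191/53).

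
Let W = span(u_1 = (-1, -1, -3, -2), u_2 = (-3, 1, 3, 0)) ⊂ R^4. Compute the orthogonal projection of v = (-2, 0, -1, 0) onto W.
proj_W(v) = (-89/59, -9/59, -27/59, -58/59)

Set up U = [u_1 | ... | u_2] ∈ R^(4×2). The projector onto W = col(U) is P = U (U^T U)^(-1) U^T.
Compute U^T U =
  [15, -7]
  [-7, 19],
and U^T v = (5, 3).
Solve U^T U · c = U^T v for the coefficients: c = (29/59, 20/59). The projection is proj_W(v) = U c.
Check: (v - proj_W(v)) · u_1 = 0  (should be 0).
Check: (v - proj_W(v)) · u_2 = 0  (should be 0).
Result: proj_W(v) = (-89/59, -9/59, -27/59, -58/59).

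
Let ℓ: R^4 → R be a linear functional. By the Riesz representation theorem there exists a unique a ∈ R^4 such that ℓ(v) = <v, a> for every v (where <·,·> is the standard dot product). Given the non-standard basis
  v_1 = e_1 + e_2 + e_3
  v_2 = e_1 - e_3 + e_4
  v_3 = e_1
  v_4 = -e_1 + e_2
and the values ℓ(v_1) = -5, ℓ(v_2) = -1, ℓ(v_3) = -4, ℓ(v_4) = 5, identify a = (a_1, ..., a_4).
a = (-4, 1, -2, 1)

Write a = (a_1, ..., a_4) in the standard basis. For each basis vector v_i, ℓ(v_i) = <v_i, a> is a linear equation in the a_j's. Collect the n equations into a matrix system V a = ℓ, where row i of V is v_i (expressed in the standard basis). Since V is invertible (lower-triangular with 1s on the diagonal, up to permutation), solve by back-substitution:
  V =
[[1, 1, 1, 0],
 [1, 0, -1, 1],
 [1, 0, 0, 0],
 [-1, 1, 0, 0]]
  V a = (-5, -1, -4, 5)
Solving gives a = (-4, 1, -2, 1).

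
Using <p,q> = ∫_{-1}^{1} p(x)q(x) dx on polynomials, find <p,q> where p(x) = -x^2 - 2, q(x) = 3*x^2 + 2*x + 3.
<p,q> = -96/5

Expand the product: p(x)·q(x) = -3*x^4 - 2*x^3 - 9*x^2 - 4*x - 6.
∫_{-1}^{1} of each monomial x^k gives [2/(k+1) if k even, 0 if k odd]. Integrating term-by-term (or equivalently evaluating the antiderivative F(x) = -3*x^5/5 - x^4/2 - 3*x^3 - 2*x^2 - 6*x at the endpoints):
  F(1) − F(−1) = -121/10 − (71/10) = -96/5.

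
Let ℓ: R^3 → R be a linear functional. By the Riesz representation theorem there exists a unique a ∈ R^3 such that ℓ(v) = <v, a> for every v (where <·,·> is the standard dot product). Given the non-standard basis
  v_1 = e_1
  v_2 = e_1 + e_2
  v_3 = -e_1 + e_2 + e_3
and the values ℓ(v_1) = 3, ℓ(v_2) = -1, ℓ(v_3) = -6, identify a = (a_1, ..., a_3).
a = (3, -4, 1)

Write a = (a_1, ..., a_3) in the standard basis. For each basis vector v_i, ℓ(v_i) = <v_i, a> is a linear equation in the a_j's. Collect the n equations into a matrix system V a = ℓ, where row i of V is v_i (expressed in the standard basis). Since V is invertible (lower-triangular with 1s on the diagonal, up to permutation), solve by back-substitution:
  V =
[[1, 0, 0],
 [1, 1, 0],
 [-1, 1, 1]]
  V a = (3, -1, -6)
Solving gives a = (3, -4, 1).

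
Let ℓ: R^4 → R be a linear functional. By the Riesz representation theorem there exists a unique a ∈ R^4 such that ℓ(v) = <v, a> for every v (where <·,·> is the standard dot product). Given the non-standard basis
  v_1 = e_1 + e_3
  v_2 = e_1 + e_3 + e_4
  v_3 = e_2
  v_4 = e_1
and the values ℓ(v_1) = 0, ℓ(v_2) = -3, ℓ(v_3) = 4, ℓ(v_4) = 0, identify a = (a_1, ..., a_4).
a = (0, 4, 0, -3)

Write a = (a_1, ..., a_4) in the standard basis. For each basis vector v_i, ℓ(v_i) = <v_i, a> is a linear equation in the a_j's. Collect the n equations into a matrix system V a = ℓ, where row i of V is v_i (expressed in the standard basis). Since V is invertible (lower-triangular with 1s on the diagonal, up to permutation), solve by back-substitution:
  V =
[[1, 0, 1, 0],
 [1, 0, 1, 1],
 [0, 1, 0, 0],
 [1, 0, 0, 0]]
  V a = (0, -3, 4, 0)
Solving gives a = (0, 4, 0, -3).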